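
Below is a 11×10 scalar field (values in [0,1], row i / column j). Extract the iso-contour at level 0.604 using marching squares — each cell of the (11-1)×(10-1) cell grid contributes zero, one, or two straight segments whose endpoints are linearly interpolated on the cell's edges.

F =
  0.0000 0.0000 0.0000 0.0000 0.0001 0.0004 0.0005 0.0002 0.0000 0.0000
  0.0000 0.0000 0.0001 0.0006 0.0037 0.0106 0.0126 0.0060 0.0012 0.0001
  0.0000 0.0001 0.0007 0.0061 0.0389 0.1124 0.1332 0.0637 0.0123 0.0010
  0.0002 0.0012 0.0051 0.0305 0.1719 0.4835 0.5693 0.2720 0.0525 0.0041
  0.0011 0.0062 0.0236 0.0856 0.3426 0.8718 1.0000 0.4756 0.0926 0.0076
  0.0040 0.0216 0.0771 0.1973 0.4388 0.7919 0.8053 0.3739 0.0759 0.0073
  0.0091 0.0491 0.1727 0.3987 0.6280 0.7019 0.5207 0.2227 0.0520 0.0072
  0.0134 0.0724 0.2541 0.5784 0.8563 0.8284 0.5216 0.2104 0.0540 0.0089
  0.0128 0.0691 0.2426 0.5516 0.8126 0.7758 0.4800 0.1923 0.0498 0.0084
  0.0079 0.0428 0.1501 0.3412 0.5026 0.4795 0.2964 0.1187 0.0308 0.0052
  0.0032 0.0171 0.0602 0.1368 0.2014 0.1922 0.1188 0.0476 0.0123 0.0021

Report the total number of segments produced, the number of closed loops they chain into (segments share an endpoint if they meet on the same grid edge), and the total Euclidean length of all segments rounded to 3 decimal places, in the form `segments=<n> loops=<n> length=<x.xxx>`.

cell (3,4): code 0100 → (3.310,5.000)–(4.000,4.494)
cell (3,5): code 1100 → (3.081,6.000)–(3.310,5.000)
cell (3,6): code 1000 → (4.000,6.755)–(3.081,6.000)
cell (4,4): code 0110 → (4.000,4.494)–(5.000,4.468)
cell (4,6): code 1001 → (5.000,6.467)–(4.000,6.755)
cell (5,3): code 0100 → (5.873,4.000)–(6.000,3.895)
cell (5,4): code 1110 → (5.000,4.468)–(5.873,4.000)
cell (5,5): code 1011 → (6.000,5.540)–(5.707,6.000)
cell (5,6): code 0001 → (5.707,6.000)–(5.000,6.467)
cell (6,3): code 0110 → (6.000,3.895)–(7.000,3.092)
cell (6,5): code 1001 → (7.000,5.731)–(6.000,5.540)
cell (7,3): code 0110 → (7.000,3.092)–(8.000,3.201)
cell (7,5): code 1001 → (8.000,5.581)–(7.000,5.731)
cell (8,3): code 0010 → (8.000,3.201)–(8.673,4.000)
cell (8,4): code 0011 → (8.673,4.000)–(8.580,5.000)
cell (8,5): code 0001 → (8.580,5.000)–(8.000,5.581)
total: 16 segments, chained into 1 closed loop(s), length Σ = 14.847478

segments=16 loops=1 length=14.847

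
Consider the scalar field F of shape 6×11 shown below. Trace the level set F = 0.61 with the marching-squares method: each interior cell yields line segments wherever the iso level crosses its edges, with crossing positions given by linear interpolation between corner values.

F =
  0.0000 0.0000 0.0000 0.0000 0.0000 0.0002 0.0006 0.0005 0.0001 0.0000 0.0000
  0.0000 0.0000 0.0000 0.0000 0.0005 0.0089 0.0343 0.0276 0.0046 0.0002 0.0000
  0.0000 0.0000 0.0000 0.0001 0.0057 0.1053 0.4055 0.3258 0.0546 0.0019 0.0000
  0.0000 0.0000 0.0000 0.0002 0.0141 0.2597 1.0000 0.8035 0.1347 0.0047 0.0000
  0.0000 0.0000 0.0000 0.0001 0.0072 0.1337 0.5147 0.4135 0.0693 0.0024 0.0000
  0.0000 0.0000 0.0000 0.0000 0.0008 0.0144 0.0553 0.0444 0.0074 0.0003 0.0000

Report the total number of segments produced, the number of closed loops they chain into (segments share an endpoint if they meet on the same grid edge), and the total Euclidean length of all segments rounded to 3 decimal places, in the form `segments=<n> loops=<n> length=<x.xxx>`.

segments=6 loops=1 length=4.952

cell (2,5): code 0100 → (2.344,6.000)–(3.000,5.473)
cell (2,6): code 1100 → (2.595,7.000)–(2.344,6.000)
cell (2,7): code 1000 → (3.000,7.289)–(2.595,7.000)
cell (3,5): code 0010 → (3.000,5.473)–(3.804,6.000)
cell (3,6): code 0011 → (3.804,6.000)–(3.496,7.000)
cell (3,7): code 0001 → (3.496,7.000)–(3.000,7.289)
total: 6 segments, chained into 1 closed loop(s), length Σ = 4.951610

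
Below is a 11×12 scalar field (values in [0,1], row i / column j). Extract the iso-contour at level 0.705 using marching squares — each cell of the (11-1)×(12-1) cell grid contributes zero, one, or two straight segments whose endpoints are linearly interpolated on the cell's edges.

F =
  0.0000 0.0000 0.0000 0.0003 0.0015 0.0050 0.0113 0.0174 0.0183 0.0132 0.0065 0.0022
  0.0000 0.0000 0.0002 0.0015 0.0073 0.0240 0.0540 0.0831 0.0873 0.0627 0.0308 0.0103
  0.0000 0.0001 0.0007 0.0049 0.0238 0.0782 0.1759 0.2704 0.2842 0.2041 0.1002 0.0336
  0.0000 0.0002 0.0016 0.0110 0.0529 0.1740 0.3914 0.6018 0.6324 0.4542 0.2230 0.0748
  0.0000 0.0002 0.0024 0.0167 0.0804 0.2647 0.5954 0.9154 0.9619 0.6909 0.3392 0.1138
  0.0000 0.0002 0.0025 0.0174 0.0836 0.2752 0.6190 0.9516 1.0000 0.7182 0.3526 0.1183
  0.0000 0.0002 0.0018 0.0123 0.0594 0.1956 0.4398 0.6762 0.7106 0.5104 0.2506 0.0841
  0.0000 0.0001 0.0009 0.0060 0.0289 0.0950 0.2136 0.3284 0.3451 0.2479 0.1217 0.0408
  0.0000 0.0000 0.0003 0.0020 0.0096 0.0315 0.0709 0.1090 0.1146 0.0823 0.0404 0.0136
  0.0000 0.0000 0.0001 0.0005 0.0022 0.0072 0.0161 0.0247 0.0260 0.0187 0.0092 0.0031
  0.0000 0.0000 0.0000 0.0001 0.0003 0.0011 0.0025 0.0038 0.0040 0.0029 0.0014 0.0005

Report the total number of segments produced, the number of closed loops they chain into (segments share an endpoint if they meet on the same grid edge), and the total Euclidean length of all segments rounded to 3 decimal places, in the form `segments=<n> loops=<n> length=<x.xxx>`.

cell (3,6): code 0100 → (3.329,7.000)–(4.000,6.342)
cell (3,7): code 1100 → (3.220,8.000)–(3.329,7.000)
cell (3,8): code 1000 → (4.000,8.948)–(3.220,8.000)
cell (4,6): code 0110 → (4.000,6.342)–(5.000,6.259)
cell (4,8): code 1101 → (4.516,9.000)–(4.000,8.948)
cell (4,9): code 1000 → (5.000,9.036)–(4.516,9.000)
cell (5,6): code 0010 → (5.000,6.259)–(5.895,7.000)
cell (5,7): code 0111 → (5.895,7.000)–(6.000,7.837)
cell (5,8): code 1011 → (6.000,8.028)–(5.064,9.000)
cell (5,9): code 0001 → (5.064,9.000)–(5.000,9.036)
cell (6,7): code 0010 → (6.000,7.837)–(6.015,8.000)
cell (6,8): code 0001 → (6.015,8.000)–(6.000,8.028)
total: 12 segments, chained into 1 closed loop(s), length Σ = 8.804639

segments=12 loops=1 length=8.805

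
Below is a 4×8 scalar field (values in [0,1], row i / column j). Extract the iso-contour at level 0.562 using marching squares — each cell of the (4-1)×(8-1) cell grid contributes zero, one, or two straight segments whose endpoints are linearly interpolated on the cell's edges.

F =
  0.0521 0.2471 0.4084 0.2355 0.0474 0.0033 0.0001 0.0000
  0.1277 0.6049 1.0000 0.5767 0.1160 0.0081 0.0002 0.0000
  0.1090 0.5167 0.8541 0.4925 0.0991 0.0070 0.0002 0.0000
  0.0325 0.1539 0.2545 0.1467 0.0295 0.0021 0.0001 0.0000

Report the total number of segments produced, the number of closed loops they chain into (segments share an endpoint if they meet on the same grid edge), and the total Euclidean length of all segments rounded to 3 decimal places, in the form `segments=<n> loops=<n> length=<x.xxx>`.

cell (0,0): code 0100 → (0.880,1.000)–(1.000,0.910)
cell (0,1): code 1100 → (0.260,2.000)–(0.880,1.000)
cell (0,2): code 1100 → (0.957,3.000)–(0.260,2.000)
cell (0,3): code 1000 → (1.000,3.032)–(0.957,3.000)
cell (1,0): code 0010 → (1.000,0.910)–(1.486,1.000)
cell (1,1): code 0111 → (1.486,1.000)–(2.000,1.134)
cell (1,2): code 1011 → (2.000,2.808)–(1.175,3.000)
cell (1,3): code 0001 → (1.175,3.000)–(1.000,3.032)
cell (2,1): code 0010 → (2.000,1.134)–(2.487,2.000)
cell (2,2): code 0001 → (2.487,2.000)–(2.000,2.808)
total: 10 segments, chained into 1 closed loop(s), length Σ = 6.586608

segments=10 loops=1 length=6.587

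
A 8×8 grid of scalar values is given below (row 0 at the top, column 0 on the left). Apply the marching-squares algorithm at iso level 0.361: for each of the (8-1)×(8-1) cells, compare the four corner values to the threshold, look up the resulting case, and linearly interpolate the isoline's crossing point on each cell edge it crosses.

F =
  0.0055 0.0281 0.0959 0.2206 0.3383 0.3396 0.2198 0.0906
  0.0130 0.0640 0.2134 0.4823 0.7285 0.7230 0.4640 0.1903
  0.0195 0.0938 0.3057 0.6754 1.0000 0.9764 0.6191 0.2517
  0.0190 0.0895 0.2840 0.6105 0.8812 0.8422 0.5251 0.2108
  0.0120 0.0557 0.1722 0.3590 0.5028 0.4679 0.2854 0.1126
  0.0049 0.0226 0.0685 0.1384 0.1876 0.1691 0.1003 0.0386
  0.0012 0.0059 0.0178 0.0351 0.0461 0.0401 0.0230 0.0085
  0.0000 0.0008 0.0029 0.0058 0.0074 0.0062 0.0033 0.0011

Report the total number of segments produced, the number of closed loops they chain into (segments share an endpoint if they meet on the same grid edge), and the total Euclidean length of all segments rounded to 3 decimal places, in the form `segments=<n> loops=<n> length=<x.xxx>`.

cell (0,2): code 0100 → (0.536,3.000)–(1.000,2.549)
cell (0,3): code 1100 → (0.058,4.000)–(0.536,3.000)
cell (0,4): code 1100 → (0.056,5.000)–(0.058,4.000)
cell (0,5): code 1100 → (0.578,6.000)–(0.056,5.000)
cell (0,6): code 1000 → (1.000,6.376)–(0.578,6.000)
cell (1,2): code 0110 → (1.000,2.549)–(2.000,2.150)
cell (1,6): code 1001 → (2.000,6.703)–(1.000,6.376)
cell (2,2): code 0110 → (2.000,2.150)–(3.000,2.236)
cell (2,6): code 1001 → (3.000,6.522)–(2.000,6.703)
cell (3,2): code 0010 → (3.000,2.236)–(3.992,3.000)
cell (3,3): code 0111 → (3.992,3.000)–(4.000,3.014)
cell (3,5): code 1011 → (4.000,5.586)–(3.685,6.000)
cell (3,6): code 0001 → (3.685,6.000)–(3.000,6.522)
cell (4,3): code 0010 → (4.000,3.014)–(4.450,4.000)
cell (4,4): code 0011 → (4.450,4.000)–(4.358,5.000)
cell (4,5): code 0001 → (4.358,5.000)–(4.000,5.586)
total: 16 segments, chained into 1 closed loop(s), length Σ = 14.021628

segments=16 loops=1 length=14.022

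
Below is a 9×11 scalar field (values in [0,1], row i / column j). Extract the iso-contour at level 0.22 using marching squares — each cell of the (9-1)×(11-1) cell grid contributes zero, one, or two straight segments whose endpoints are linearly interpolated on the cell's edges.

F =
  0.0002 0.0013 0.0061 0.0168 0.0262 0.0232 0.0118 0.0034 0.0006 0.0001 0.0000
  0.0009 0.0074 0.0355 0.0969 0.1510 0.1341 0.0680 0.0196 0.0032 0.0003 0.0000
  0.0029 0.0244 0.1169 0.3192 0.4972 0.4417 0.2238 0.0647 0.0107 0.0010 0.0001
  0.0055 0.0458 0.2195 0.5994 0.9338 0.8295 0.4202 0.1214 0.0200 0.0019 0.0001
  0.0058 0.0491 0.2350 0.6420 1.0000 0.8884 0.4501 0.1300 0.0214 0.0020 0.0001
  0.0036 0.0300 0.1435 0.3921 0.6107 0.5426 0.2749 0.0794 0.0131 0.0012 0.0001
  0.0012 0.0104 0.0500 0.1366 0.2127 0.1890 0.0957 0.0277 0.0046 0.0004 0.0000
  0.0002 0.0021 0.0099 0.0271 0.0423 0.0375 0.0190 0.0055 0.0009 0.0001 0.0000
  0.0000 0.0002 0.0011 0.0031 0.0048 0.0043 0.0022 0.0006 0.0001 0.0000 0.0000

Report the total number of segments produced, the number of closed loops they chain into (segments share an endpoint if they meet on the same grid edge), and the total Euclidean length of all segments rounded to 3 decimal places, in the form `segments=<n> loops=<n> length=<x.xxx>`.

segments=18 loops=1 length=15.062

cell (1,2): code 0100 → (1.554,3.000)–(2.000,2.510)
cell (1,3): code 1100 → (1.199,4.000)–(1.554,3.000)
cell (1,4): code 1100 → (1.279,5.000)–(1.199,4.000)
cell (1,5): code 1100 → (1.976,6.000)–(1.279,5.000)
cell (1,6): code 1000 → (2.000,6.024)–(1.976,6.000)
cell (2,2): code 0110 → (2.000,2.510)–(3.000,2.001)
cell (2,6): code 1001 → (3.000,6.670)–(2.000,6.024)
cell (3,1): code 0100 → (3.032,2.000)–(4.000,1.919)
cell (3,2): code 1110 → (3.000,2.001)–(3.032,2.000)
cell (3,6): code 1001 → (4.000,6.719)–(3.000,6.670)
cell (4,1): code 0010 → (4.000,1.919)–(4.164,2.000)
cell (4,2): code 0111 → (4.164,2.000)–(5.000,2.308)
cell (4,6): code 1001 → (5.000,6.281)–(4.000,6.719)
cell (5,2): code 0010 → (5.000,2.308)–(5.674,3.000)
cell (5,3): code 0011 → (5.674,3.000)–(5.982,4.000)
cell (5,4): code 0011 → (5.982,4.000)–(5.912,5.000)
cell (5,5): code 0011 → (5.912,5.000)–(5.306,6.000)
cell (5,6): code 0001 → (5.306,6.000)–(5.000,6.281)
total: 18 segments, chained into 1 closed loop(s), length Σ = 15.061686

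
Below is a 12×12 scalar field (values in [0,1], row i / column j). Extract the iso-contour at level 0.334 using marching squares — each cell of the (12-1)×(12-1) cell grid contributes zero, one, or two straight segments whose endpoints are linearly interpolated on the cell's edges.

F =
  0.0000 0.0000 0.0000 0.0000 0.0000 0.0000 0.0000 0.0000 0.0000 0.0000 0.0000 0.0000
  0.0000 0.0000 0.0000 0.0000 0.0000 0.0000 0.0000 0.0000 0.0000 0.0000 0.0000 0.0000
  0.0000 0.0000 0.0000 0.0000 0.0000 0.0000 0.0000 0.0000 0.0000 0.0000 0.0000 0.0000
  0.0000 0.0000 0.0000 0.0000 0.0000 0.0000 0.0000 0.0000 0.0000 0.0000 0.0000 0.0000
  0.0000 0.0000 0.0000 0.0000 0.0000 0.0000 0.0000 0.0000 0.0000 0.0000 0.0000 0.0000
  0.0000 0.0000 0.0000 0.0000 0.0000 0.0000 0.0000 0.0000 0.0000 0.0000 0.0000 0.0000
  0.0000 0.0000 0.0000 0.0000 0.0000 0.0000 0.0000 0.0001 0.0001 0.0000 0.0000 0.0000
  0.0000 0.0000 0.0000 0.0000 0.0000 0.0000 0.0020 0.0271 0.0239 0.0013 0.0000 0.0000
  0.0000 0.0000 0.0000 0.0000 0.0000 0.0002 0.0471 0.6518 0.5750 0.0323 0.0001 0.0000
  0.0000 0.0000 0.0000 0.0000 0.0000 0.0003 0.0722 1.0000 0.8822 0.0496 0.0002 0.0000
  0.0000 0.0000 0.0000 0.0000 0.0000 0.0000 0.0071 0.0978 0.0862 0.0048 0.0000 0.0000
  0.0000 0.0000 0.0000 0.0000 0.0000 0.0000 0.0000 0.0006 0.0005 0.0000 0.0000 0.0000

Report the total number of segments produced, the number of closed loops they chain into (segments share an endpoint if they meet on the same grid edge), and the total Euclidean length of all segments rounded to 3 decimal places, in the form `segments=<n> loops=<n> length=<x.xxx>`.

segments=8 loops=1 length=7.382

cell (7,6): code 0100 → (7.491,7.000)–(8.000,6.474)
cell (7,7): code 1100 → (7.563,8.000)–(7.491,7.000)
cell (7,8): code 1000 → (8.000,8.444)–(7.563,8.000)
cell (8,6): code 0110 → (8.000,6.474)–(9.000,6.282)
cell (8,8): code 1001 → (9.000,8.658)–(8.000,8.444)
cell (9,6): code 0010 → (9.000,6.282)–(9.738,7.000)
cell (9,7): code 0011 → (9.738,7.000)–(9.689,8.000)
cell (9,8): code 0001 → (9.689,8.000)–(9.000,8.658)
total: 8 segments, chained into 1 closed loop(s), length Σ = 7.381949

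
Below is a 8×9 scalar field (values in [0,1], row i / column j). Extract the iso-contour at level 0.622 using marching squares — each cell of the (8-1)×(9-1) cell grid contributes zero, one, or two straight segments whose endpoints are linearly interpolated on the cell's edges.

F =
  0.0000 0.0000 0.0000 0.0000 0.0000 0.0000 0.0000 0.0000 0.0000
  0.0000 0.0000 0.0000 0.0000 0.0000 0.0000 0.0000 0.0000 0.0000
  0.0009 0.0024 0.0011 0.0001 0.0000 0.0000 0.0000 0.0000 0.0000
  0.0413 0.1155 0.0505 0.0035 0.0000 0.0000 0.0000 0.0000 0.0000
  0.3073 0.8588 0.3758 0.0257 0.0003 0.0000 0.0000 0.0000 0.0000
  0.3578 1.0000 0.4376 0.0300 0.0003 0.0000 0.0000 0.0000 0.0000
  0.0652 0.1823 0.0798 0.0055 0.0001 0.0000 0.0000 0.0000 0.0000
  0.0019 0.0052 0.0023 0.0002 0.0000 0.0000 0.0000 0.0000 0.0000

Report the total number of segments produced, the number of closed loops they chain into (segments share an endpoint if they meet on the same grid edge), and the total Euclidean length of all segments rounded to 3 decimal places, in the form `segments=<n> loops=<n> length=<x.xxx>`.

cell (3,0): code 0100 → (3.681,1.000)–(4.000,0.571)
cell (3,1): code 1000 → (4.000,1.490)–(3.681,1.000)
cell (4,0): code 0110 → (4.000,0.571)–(5.000,0.411)
cell (4,1): code 1001 → (5.000,1.672)–(4.000,1.490)
cell (5,0): code 0010 → (5.000,0.411)–(5.462,1.000)
cell (5,1): code 0001 → (5.462,1.000)–(5.000,1.672)
total: 6 segments, chained into 1 closed loop(s), length Σ = 4.712512

segments=6 loops=1 length=4.713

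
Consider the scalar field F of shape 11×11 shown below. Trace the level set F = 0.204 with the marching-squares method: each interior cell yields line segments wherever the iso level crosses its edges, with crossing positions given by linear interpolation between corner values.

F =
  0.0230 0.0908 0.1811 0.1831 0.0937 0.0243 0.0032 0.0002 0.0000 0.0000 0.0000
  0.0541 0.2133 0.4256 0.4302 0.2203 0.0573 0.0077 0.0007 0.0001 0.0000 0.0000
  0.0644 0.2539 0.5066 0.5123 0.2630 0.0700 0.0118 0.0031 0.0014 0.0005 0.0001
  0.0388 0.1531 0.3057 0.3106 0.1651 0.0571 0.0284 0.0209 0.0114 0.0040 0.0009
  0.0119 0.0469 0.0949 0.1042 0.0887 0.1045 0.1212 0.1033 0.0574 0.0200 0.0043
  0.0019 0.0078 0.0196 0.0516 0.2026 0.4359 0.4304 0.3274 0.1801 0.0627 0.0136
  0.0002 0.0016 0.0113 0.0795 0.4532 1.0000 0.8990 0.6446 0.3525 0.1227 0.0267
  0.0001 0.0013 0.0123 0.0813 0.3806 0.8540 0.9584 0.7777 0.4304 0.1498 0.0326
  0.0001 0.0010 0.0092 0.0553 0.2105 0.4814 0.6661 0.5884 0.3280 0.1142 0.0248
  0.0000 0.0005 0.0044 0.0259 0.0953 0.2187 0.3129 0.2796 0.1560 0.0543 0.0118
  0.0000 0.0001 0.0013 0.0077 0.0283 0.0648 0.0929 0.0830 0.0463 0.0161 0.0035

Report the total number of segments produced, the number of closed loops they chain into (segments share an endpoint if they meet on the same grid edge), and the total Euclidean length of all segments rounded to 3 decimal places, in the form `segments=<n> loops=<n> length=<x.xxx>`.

cell (0,0): code 0100 → (0.924,1.000)–(1.000,0.942)
cell (0,1): code 1100 → (0.094,2.000)–(0.924,1.000)
cell (0,2): code 1100 → (0.085,3.000)–(0.094,2.000)
cell (0,3): code 1100 → (0.871,4.000)–(0.085,3.000)
cell (0,4): code 1000 → (1.000,4.100)–(0.871,4.000)
cell (1,0): code 0110 → (1.000,0.942)–(2.000,0.737)
cell (1,4): code 1001 → (2.000,4.306)–(1.000,4.100)
cell (2,0): code 0010 → (2.000,0.737)–(2.495,1.000)
cell (2,1): code 0111 → (2.495,1.000)–(3.000,1.334)
cell (2,3): code 1011 → (3.000,3.733)–(2.603,4.000)
cell (2,4): code 0001 → (2.603,4.000)–(2.000,4.306)
cell (3,1): code 0010 → (3.000,1.334)–(3.482,2.000)
cell (3,2): code 0011 → (3.482,2.000)–(3.516,3.000)
cell (3,3): code 0001 → (3.516,3.000)–(3.000,3.733)
cell (4,4): code 0100 → (4.300,5.000)–(5.000,4.006)
cell (4,5): code 1100 → (4.268,6.000)–(4.300,5.000)
cell (4,6): code 1100 → (4.449,7.000)–(4.268,6.000)
cell (4,7): code 1000 → (5.000,7.838)–(4.449,7.000)
cell (5,3): code 0100 → (5.006,4.000)–(6.000,3.333)
cell (5,4): code 1110 → (5.000,4.006)–(5.006,4.000)
cell (5,7): code 1101 → (5.139,8.000)–(5.000,7.838)
cell (5,8): code 1000 → (6.000,8.646)–(5.139,8.000)
cell (6,3): code 0110 → (6.000,3.333)–(7.000,3.410)
cell (6,8): code 1001 → (7.000,8.807)–(6.000,8.646)
cell (7,3): code 0110 → (7.000,3.410)–(8.000,3.958)
cell (7,8): code 1001 → (8.000,8.580)–(7.000,8.807)
cell (8,3): code 0010 → (8.000,3.958)–(8.056,4.000)
cell (8,4): code 0111 → (8.056,4.000)–(9.000,4.881)
cell (8,7): code 1011 → (9.000,7.612)–(8.721,8.000)
cell (8,8): code 0001 → (8.721,8.000)–(8.000,8.580)
cell (9,4): code 0010 → (9.000,4.881)–(9.096,5.000)
cell (9,5): code 0011 → (9.096,5.000)–(9.495,6.000)
cell (9,6): code 0011 → (9.495,6.000)–(9.385,7.000)
cell (9,7): code 0001 → (9.385,7.000)–(9.000,7.612)
total: 34 segments, chained into 2 closed loop(s), length Σ = 27.548032

segments=34 loops=2 length=27.548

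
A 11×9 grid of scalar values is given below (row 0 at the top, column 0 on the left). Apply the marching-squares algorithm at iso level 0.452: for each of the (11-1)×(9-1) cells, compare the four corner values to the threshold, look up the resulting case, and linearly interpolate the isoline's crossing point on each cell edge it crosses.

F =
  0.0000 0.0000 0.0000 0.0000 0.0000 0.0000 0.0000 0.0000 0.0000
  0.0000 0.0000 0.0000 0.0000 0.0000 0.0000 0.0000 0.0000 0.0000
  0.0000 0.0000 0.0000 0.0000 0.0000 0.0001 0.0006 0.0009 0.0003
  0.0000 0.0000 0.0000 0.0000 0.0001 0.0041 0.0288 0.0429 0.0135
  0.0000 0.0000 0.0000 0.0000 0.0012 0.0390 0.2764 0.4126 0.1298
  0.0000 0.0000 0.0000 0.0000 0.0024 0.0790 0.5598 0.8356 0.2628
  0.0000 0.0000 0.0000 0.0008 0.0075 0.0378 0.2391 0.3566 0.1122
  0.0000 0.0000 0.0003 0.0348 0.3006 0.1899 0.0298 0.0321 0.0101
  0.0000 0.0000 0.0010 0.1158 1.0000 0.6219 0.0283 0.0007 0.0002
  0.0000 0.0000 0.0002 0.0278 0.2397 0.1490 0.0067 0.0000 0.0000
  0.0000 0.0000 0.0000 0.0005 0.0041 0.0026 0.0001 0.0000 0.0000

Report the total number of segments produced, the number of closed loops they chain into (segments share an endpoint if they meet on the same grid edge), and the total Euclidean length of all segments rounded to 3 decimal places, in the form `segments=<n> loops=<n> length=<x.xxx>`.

segments=12 loops=2 length=10.282

cell (4,5): code 0100 → (4.620,6.000)–(5.000,5.776)
cell (4,6): code 1100 → (4.093,7.000)–(4.620,6.000)
cell (4,7): code 1000 → (5.000,7.670)–(4.093,7.000)
cell (5,5): code 0010 → (5.000,5.776)–(5.336,6.000)
cell (5,6): code 0011 → (5.336,6.000)–(5.801,7.000)
cell (5,7): code 0001 → (5.801,7.000)–(5.000,7.670)
cell (7,3): code 0100 → (7.216,4.000)–(8.000,3.380)
cell (7,4): code 1100 → (7.607,5.000)–(7.216,4.000)
cell (7,5): code 1000 → (8.000,5.286)–(7.607,5.000)
cell (8,3): code 0010 → (8.000,3.380)–(8.721,4.000)
cell (8,4): code 0011 → (8.721,4.000)–(8.359,5.000)
cell (8,5): code 0001 → (8.359,5.000)–(8.000,5.286)
total: 12 segments, chained into 2 closed loop(s), length Σ = 10.281838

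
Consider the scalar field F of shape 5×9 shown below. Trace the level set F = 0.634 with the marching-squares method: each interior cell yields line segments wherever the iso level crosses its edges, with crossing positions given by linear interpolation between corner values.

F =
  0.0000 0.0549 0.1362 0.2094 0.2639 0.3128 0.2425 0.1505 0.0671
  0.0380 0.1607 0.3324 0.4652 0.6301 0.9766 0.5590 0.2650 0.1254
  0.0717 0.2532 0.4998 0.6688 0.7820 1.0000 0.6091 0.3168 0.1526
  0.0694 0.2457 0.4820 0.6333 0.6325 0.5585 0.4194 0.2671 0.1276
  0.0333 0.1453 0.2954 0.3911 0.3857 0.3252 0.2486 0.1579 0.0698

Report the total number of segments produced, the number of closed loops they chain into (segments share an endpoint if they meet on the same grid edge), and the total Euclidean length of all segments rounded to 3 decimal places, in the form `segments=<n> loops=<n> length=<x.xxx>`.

cell (0,4): code 0100 → (0.484,5.000)–(1.000,4.011)
cell (0,5): code 1000 → (1.000,5.820)–(0.484,5.000)
cell (1,2): code 0100 → (1.829,3.000)–(2.000,2.794)
cell (1,3): code 1100 → (1.026,4.000)–(1.829,3.000)
cell (1,4): code 1110 → (1.000,4.011)–(1.026,4.000)
cell (1,5): code 1001 → (2.000,5.936)–(1.000,5.820)
cell (2,2): code 0010 → (2.000,2.794)–(2.980,3.000)
cell (2,3): code 0011 → (2.980,3.000)–(2.990,4.000)
cell (2,4): code 0011 → (2.990,4.000)–(2.829,5.000)
cell (2,5): code 0001 → (2.829,5.000)–(2.000,5.936)
total: 10 segments, chained into 1 closed loop(s), length Σ = 8.934836

segments=10 loops=1 length=8.935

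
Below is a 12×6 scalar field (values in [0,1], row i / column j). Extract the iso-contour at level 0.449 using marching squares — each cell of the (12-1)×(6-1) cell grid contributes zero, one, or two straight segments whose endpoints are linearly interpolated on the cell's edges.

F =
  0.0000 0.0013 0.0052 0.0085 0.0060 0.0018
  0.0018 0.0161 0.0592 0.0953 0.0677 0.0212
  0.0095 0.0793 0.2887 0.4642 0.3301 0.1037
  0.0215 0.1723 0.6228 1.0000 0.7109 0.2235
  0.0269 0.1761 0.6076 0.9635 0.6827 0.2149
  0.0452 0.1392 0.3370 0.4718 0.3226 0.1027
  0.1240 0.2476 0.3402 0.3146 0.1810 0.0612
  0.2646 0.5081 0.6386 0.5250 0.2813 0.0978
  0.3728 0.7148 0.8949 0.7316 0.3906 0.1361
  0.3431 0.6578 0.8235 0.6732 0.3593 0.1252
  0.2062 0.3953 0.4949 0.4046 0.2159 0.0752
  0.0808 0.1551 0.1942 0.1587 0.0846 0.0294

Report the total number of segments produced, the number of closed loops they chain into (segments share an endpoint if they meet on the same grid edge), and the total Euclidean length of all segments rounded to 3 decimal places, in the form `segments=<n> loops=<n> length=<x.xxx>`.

segments=28 loops=2 length=20.944

cell (1,2): code 0100 → (1.959,3.000)–(2.000,2.913)
cell (1,3): code 1000 → (2.000,3.113)–(1.959,3.000)
cell (2,1): code 0100 → (2.480,2.000)–(3.000,1.614)
cell (2,2): code 1110 → (2.000,2.913)–(2.480,2.000)
cell (2,3): code 1101 → (2.312,4.000)–(2.000,3.113)
cell (2,4): code 1000 → (3.000,4.537)–(2.312,4.000)
cell (3,1): code 0110 → (3.000,1.614)–(4.000,1.632)
cell (3,4): code 1001 → (4.000,4.500)–(3.000,4.537)
cell (4,1): code 0010 → (4.000,1.632)–(4.586,2.000)
cell (4,2): code 0111 → (4.586,2.000)–(5.000,2.831)
cell (4,3): code 1011 → (5.000,3.153)–(4.649,4.000)
cell (4,4): code 0001 → (4.649,4.000)–(4.000,4.500)
cell (5,2): code 0010 → (5.000,2.831)–(5.145,3.000)
cell (5,3): code 0001 → (5.145,3.000)–(5.000,3.153)
cell (6,0): code 0100 → (6.773,1.000)–(7.000,0.757)
cell (6,1): code 1100 → (6.365,2.000)–(6.773,1.000)
cell (6,2): code 1100 → (6.639,3.000)–(6.365,2.000)
cell (6,3): code 1000 → (7.000,3.312)–(6.639,3.000)
cell (7,0): code 0110 → (7.000,0.757)–(8.000,0.223)
cell (7,3): code 1001 → (8.000,3.829)–(7.000,3.312)
cell (8,0): code 0110 → (8.000,0.223)–(9.000,0.337)
cell (8,3): code 1001 → (9.000,3.714)–(8.000,3.829)
cell (9,0): code 0010 → (9.000,0.337)–(9.795,1.000)
cell (9,1): code 0111 → (9.795,1.000)–(10.000,1.539)
cell (9,2): code 1011 → (10.000,2.508)–(9.835,3.000)
cell (9,3): code 0001 → (9.835,3.000)–(9.000,3.714)
cell (10,1): code 0010 → (10.000,1.539)–(10.153,2.000)
cell (10,2): code 0001 → (10.153,2.000)–(10.000,2.508)
total: 28 segments, chained into 2 closed loop(s), length Σ = 20.944274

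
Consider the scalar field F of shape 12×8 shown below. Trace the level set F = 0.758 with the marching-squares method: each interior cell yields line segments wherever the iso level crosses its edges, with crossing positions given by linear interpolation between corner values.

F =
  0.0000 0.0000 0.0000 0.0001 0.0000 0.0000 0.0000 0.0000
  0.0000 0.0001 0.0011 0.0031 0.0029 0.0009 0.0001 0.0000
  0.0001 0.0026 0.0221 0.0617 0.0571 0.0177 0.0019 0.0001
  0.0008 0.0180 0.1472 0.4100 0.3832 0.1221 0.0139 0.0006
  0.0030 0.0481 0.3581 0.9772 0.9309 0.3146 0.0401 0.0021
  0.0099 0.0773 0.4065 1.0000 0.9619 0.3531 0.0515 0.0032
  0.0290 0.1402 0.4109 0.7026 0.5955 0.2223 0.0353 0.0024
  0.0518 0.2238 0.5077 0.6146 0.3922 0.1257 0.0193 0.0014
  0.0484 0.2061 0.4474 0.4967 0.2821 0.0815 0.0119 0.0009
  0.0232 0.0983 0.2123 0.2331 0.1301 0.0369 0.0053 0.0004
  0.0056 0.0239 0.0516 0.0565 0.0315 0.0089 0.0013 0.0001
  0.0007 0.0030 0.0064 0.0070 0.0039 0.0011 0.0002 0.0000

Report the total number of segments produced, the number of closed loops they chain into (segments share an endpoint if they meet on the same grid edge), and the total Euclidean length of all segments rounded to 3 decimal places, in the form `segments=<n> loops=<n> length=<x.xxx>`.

segments=8 loops=1 length=6.544

cell (3,2): code 0100 → (3.614,3.000)–(4.000,2.646)
cell (3,3): code 1100 → (3.684,4.000)–(3.614,3.000)
cell (3,4): code 1000 → (4.000,4.281)–(3.684,4.000)
cell (4,2): code 0110 → (4.000,2.646)–(5.000,2.592)
cell (4,4): code 1001 → (5.000,4.335)–(4.000,4.281)
cell (5,2): code 0010 → (5.000,2.592)–(5.814,3.000)
cell (5,3): code 0011 → (5.814,3.000)–(5.556,4.000)
cell (5,4): code 0001 → (5.556,4.000)–(5.000,4.335)
total: 8 segments, chained into 1 closed loop(s), length Σ = 6.544101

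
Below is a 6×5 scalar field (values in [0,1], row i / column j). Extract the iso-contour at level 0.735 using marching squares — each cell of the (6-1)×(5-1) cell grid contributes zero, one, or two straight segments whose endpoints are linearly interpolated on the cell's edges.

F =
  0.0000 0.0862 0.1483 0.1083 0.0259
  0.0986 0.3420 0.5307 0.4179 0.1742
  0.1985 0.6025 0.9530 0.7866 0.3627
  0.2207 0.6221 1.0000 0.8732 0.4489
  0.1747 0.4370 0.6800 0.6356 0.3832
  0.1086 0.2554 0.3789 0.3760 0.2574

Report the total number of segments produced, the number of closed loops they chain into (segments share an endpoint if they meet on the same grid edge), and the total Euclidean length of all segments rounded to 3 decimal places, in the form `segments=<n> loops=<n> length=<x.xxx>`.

segments=8 loops=1 length=6.868

cell (1,1): code 0100 → (1.484,2.000)–(2.000,1.378)
cell (1,2): code 1100 → (1.860,3.000)–(1.484,2.000)
cell (1,3): code 1000 → (2.000,3.122)–(1.860,3.000)
cell (2,1): code 0110 → (2.000,1.378)–(3.000,1.299)
cell (2,3): code 1001 → (3.000,3.326)–(2.000,3.122)
cell (3,1): code 0010 → (3.000,1.299)–(3.828,2.000)
cell (3,2): code 0011 → (3.828,2.000)–(3.582,3.000)
cell (3,3): code 0001 → (3.582,3.000)–(3.000,3.326)
total: 8 segments, chained into 1 closed loop(s), length Σ = 6.867654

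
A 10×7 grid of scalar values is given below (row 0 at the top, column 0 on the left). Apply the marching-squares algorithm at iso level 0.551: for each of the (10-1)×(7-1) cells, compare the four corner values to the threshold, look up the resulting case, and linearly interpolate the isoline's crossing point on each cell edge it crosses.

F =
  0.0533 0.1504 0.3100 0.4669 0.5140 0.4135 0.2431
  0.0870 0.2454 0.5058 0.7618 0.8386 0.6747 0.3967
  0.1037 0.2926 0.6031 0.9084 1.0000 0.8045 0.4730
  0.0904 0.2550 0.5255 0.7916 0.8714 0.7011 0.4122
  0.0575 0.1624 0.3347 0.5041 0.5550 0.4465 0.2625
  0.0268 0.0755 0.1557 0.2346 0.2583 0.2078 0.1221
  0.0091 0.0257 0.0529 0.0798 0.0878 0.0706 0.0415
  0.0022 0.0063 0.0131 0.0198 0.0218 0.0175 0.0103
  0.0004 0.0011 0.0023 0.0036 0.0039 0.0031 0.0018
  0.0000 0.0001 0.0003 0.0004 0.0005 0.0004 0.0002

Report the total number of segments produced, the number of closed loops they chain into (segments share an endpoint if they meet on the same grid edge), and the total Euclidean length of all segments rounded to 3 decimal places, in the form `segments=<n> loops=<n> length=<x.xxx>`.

segments=16 loops=1 length=12.128

cell (0,2): code 0100 → (0.285,3.000)–(1.000,2.177)
cell (0,3): code 1100 → (0.114,4.000)–(0.285,3.000)
cell (0,4): code 1100 → (0.526,5.000)–(0.114,4.000)
cell (0,5): code 1000 → (1.000,5.445)–(0.526,5.000)
cell (1,1): code 0100 → (1.465,2.000)–(2.000,1.832)
cell (1,2): code 1110 → (1.000,2.177)–(1.465,2.000)
cell (1,5): code 1001 → (2.000,5.765)–(1.000,5.445)
cell (2,1): code 0010 → (2.000,1.832)–(2.671,2.000)
cell (2,2): code 0111 → (2.671,2.000)–(3.000,2.096)
cell (2,5): code 1001 → (3.000,5.520)–(2.000,5.765)
cell (3,2): code 0010 → (3.000,2.096)–(3.837,3.000)
cell (3,3): code 0111 → (3.837,3.000)–(4.000,3.921)
cell (3,4): code 1011 → (4.000,4.037)–(3.590,5.000)
cell (3,5): code 0001 → (3.590,5.000)–(3.000,5.520)
cell (4,3): code 0010 → (4.000,3.921)–(4.013,4.000)
cell (4,4): code 0001 → (4.013,4.000)–(4.000,4.037)
total: 16 segments, chained into 1 closed loop(s), length Σ = 12.127940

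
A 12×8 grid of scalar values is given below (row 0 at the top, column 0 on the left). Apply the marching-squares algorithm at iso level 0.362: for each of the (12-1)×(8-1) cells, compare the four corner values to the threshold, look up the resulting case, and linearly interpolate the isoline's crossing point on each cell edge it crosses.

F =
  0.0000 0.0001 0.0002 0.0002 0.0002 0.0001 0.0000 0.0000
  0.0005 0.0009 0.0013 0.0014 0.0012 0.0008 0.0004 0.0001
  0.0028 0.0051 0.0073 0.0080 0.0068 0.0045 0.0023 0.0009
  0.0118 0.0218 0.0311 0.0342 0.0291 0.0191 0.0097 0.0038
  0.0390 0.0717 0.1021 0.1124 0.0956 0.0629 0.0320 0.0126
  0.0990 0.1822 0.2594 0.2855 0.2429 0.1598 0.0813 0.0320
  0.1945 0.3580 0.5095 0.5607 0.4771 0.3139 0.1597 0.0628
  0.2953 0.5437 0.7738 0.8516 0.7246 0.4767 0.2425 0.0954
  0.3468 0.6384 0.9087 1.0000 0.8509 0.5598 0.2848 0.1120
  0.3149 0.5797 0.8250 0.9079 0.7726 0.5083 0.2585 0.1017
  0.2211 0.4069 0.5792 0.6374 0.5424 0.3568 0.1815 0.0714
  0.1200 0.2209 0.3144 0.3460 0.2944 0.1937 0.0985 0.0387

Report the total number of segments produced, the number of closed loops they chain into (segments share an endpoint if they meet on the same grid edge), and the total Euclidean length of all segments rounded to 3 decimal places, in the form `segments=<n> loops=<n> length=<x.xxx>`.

segments=20 loops=1 length=17.702

cell (5,1): code 0100 → (5.410,2.000)–(6.000,1.026)
cell (5,2): code 1100 → (5.278,3.000)–(5.410,2.000)
cell (5,3): code 1100 → (5.509,4.000)–(5.278,3.000)
cell (5,4): code 1000 → (6.000,4.705)–(5.509,4.000)
cell (6,0): code 0100 → (6.022,1.000)–(7.000,0.269)
cell (6,1): code 1110 → (6.000,1.026)–(6.022,1.000)
cell (6,4): code 1101 → (6.295,5.000)–(6.000,4.705)
cell (6,5): code 1000 → (7.000,5.490)–(6.295,5.000)
cell (7,0): code 0110 → (7.000,0.269)–(8.000,0.052)
cell (7,5): code 1001 → (8.000,5.719)–(7.000,5.490)
cell (8,0): code 0110 → (8.000,0.052)–(9.000,0.178)
cell (8,5): code 1001 → (9.000,5.586)–(8.000,5.719)
cell (9,0): code 0110 → (9.000,0.178)–(10.000,0.758)
cell (9,4): code 1011 → (10.000,4.972)–(9.966,5.000)
cell (9,5): code 0001 → (9.966,5.000)–(9.000,5.586)
cell (10,0): code 0010 → (10.000,0.758)–(10.241,1.000)
cell (10,1): code 0011 → (10.241,1.000)–(10.820,2.000)
cell (10,2): code 0011 → (10.820,2.000)–(10.945,3.000)
cell (10,3): code 0011 → (10.945,3.000)–(10.727,4.000)
cell (10,4): code 0001 → (10.727,4.000)–(10.000,4.972)
total: 20 segments, chained into 1 closed loop(s), length Σ = 17.702069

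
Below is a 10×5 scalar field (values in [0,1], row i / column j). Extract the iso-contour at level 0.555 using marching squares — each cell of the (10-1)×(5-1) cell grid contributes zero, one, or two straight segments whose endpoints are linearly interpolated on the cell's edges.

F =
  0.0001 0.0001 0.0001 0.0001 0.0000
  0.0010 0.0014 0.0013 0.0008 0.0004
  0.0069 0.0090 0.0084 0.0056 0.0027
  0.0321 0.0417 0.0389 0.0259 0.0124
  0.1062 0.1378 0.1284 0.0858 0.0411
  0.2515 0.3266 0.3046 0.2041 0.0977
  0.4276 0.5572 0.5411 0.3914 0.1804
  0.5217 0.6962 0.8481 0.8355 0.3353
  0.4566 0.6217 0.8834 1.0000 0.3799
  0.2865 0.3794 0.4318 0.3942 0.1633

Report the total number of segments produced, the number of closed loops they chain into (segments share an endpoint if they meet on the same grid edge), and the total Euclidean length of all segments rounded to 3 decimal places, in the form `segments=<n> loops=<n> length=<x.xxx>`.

cell (5,0): code 0100 → (5.990,1.000)–(6.000,0.983)
cell (5,1): code 1000 → (6.000,1.137)–(5.990,1.000)
cell (6,0): code 0110 → (6.000,0.983)–(7.000,0.191)
cell (6,1): code 1101 → (6.045,2.000)–(6.000,1.137)
cell (6,2): code 1100 → (6.368,3.000)–(6.045,2.000)
cell (6,3): code 1000 → (7.000,3.561)–(6.368,3.000)
cell (7,0): code 0110 → (7.000,0.191)–(8.000,0.596)
cell (7,3): code 1001 → (8.000,3.718)–(7.000,3.561)
cell (8,0): code 0010 → (8.000,0.596)–(8.275,1.000)
cell (8,1): code 0011 → (8.275,1.000)–(8.727,2.000)
cell (8,2): code 0011 → (8.727,2.000)–(8.735,3.000)
cell (8,3): code 0001 → (8.735,3.000)–(8.000,3.718)
total: 12 segments, chained into 1 closed loop(s), length Σ = 9.896675

segments=12 loops=1 length=9.897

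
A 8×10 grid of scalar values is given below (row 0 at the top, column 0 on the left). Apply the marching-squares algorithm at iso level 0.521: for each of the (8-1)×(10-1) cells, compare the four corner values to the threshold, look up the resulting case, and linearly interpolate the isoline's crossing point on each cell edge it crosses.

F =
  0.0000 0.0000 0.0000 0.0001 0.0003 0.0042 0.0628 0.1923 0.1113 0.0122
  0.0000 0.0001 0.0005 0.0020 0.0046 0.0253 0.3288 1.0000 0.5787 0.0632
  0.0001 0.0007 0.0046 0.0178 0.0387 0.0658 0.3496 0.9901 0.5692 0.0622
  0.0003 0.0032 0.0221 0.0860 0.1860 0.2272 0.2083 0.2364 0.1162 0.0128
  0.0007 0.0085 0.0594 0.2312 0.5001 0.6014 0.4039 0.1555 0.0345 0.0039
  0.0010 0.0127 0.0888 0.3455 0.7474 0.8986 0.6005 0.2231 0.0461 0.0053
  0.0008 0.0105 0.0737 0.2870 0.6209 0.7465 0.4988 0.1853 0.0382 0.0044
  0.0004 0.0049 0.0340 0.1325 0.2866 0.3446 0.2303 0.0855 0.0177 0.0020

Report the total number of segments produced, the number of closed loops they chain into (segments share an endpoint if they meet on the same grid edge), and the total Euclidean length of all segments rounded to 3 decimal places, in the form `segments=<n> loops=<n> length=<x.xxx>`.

cell (0,6): code 0100 → (0.407,7.000)–(1.000,6.286)
cell (0,7): code 1100 → (0.877,8.000)–(0.407,7.000)
cell (0,8): code 1000 → (1.000,8.112)–(0.877,8.000)
cell (1,6): code 0110 → (1.000,6.286)–(2.000,6.268)
cell (1,8): code 1001 → (2.000,8.095)–(1.000,8.112)
cell (2,6): code 0010 → (2.000,6.268)–(2.622,7.000)
cell (2,7): code 0011 → (2.622,7.000)–(2.106,8.000)
cell (2,8): code 0001 → (2.106,8.000)–(2.000,8.095)
cell (3,4): code 0100 → (3.785,5.000)–(4.000,4.206)
cell (3,5): code 1000 → (4.000,5.407)–(3.785,5.000)
cell (4,3): code 0100 → (4.085,4.000)–(5.000,3.437)
cell (4,4): code 1110 → (4.000,4.206)–(4.085,4.000)
cell (4,5): code 1101 → (4.596,6.000)–(4.000,5.407)
cell (4,6): code 1000 → (5.000,6.211)–(4.596,6.000)
cell (5,3): code 0110 → (5.000,3.437)–(6.000,3.701)
cell (5,5): code 1011 → (6.000,5.910)–(5.782,6.000)
cell (5,6): code 0001 → (5.782,6.000)–(5.000,6.211)
cell (6,3): code 0010 → (6.000,3.701)–(6.299,4.000)
cell (6,4): code 0011 → (6.299,4.000)–(6.561,5.000)
cell (6,5): code 0001 → (6.561,5.000)–(6.000,5.910)
total: 20 segments, chained into 2 closed loop(s), length Σ = 14.911474

segments=20 loops=2 length=14.911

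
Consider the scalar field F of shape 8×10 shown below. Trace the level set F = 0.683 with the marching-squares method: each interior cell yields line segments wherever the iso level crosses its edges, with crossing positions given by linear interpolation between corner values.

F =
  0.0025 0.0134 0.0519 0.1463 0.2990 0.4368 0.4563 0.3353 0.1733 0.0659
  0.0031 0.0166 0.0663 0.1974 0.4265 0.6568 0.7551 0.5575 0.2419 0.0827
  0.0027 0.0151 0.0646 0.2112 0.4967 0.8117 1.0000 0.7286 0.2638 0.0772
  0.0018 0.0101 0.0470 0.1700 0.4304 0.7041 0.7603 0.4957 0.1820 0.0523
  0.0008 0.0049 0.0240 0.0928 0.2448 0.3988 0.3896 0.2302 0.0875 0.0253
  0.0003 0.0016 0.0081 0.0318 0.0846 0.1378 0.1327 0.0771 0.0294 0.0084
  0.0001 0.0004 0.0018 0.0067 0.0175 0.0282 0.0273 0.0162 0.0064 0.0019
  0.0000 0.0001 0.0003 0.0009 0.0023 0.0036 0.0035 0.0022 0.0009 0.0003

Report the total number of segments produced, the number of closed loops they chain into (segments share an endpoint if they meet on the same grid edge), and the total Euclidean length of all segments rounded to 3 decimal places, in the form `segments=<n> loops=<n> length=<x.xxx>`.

cell (0,5): code 0100 → (0.759,6.000)–(1.000,5.267)
cell (0,6): code 1000 → (1.000,6.365)–(0.759,6.000)
cell (1,4): code 0100 → (1.169,5.000)–(2.000,4.591)
cell (1,5): code 1110 → (1.000,5.267)–(1.169,5.000)
cell (1,6): code 1101 → (1.733,7.000)–(1.000,6.365)
cell (1,7): code 1000 → (2.000,7.098)–(1.733,7.000)
cell (2,4): code 0110 → (2.000,4.591)–(3.000,4.923)
cell (2,6): code 1011 → (3.000,6.292)–(2.196,7.000)
cell (2,7): code 0001 → (2.196,7.000)–(2.000,7.098)
cell (3,4): code 0010 → (3.000,4.923)–(3.069,5.000)
cell (3,5): code 0011 → (3.069,5.000)–(3.209,6.000)
cell (3,6): code 0001 → (3.209,6.000)–(3.000,6.292)
total: 12 segments, chained into 1 closed loop(s), length Σ = 7.521386

segments=12 loops=1 length=7.521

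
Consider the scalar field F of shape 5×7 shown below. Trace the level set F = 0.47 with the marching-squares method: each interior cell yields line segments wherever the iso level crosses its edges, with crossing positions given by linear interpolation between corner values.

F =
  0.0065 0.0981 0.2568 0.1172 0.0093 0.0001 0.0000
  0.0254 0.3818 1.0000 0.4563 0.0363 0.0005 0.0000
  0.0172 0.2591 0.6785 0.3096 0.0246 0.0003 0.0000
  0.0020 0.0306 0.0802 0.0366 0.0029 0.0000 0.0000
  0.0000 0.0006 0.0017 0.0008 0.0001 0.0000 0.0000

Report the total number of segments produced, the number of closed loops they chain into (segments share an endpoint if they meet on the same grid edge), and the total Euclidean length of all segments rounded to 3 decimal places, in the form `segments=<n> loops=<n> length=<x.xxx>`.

segments=6 loops=1 length=5.738

cell (0,1): code 0100 → (0.287,2.000)–(1.000,1.143)
cell (0,2): code 1000 → (1.000,2.975)–(0.287,2.000)
cell (1,1): code 0110 → (1.000,1.143)–(2.000,1.503)
cell (1,2): code 1001 → (2.000,2.565)–(1.000,2.975)
cell (2,1): code 0010 → (2.000,1.503)–(2.348,2.000)
cell (2,2): code 0001 → (2.348,2.000)–(2.000,2.565)
total: 6 segments, chained into 1 closed loop(s), length Σ = 5.737600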